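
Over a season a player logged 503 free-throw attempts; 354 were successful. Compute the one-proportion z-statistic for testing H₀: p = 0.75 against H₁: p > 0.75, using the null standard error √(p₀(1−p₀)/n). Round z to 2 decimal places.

p̂ = 354/503 = 0.70378.
Null standard error: √(0.75·0.25/503) = √0.000372763 = 0.019307.
z = (p̂ − p₀)/SE = (0.70378 − 0.75)/0.019307 = -2.39.

z = -2.39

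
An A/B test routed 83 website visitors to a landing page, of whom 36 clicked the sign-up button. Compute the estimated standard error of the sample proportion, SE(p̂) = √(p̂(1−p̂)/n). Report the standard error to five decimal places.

SE = 0.05440

With x = 36 successes in n = 83, p̂ = 0.43373.
p̂(1−p̂) = 0.245608.
SE = √(0.245608/83) = √0.002959133 = 0.05440.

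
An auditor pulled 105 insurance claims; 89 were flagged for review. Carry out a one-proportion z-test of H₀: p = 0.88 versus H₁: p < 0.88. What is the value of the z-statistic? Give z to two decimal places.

z = -1.02

With x = 89 successes in n = 105, p̂ = 0.84762.
Under H₀, SE = √(p₀(1−p₀)/n) = √(0.88·0.12/105) = √0.001005714 = 0.031713.
Test statistic: z = -0.03238/0.031713 = -1.02.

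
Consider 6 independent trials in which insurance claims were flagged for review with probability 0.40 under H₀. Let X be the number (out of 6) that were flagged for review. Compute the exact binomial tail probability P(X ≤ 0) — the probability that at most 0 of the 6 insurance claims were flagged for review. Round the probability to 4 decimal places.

P = 0.0467

X ~ Binomial(n=6, p=0.40).
P(X ≤ 0) = C(6,0)·0.40^0·0.60^6.
= 0.046656 = 0.0467.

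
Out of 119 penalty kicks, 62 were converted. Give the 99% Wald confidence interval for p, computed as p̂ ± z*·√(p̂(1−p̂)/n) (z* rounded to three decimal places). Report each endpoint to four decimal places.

With x = 62 successes in n = 119, p̂ = 0.52101.
SE(p̂) = √(0.52101·0.47899/119) = 0.045794.
The 99% critical value is z* = 2.576.
Margin = 2.576·0.045794 = 0.11797.
Interval: 0.52101 ± 0.11797 → (0.4030, 0.6390).

(0.4030, 0.6390)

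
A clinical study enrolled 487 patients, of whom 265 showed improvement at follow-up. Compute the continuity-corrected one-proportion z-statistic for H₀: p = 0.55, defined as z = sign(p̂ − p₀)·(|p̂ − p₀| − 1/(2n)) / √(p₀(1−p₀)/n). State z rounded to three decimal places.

The sample proportion is 265/487 = 0.54415. p̂ − p₀ = -0.005852.
1/(2n) = 0.001027.
Corrected numerator: |-0.005852| − 0.001027 = 0.004825.
Null standard error: √(0.55·0.45/487) = √0.000508214 = 0.022544.
z = −0.004825/0.022544 = -0.214.

z = -0.214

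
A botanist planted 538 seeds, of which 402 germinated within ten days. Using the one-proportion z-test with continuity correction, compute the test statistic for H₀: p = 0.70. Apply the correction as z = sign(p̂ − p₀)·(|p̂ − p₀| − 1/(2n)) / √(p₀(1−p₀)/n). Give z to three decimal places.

z = 2.343

The sample proportion is 402/538 = 0.74721. p̂ − p₀ = 0.047212.
1/(2n) = 0.000929.
Corrected numerator: |0.047212| − 0.000929 = 0.046283.
SE₀ = √(0.70·0.30/538) = 0.019757.
z = (+)0.046283/0.019757 = 2.343.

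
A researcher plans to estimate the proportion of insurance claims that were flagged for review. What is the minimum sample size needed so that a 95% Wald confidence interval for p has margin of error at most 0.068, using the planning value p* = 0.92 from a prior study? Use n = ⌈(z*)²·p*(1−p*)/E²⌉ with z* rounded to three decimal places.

For 95% confidence, z* = 1.960.
p*(1−p*) = 0.0736.
(z*)²·p*(1−p*)/E² = 3.841600·0.0736/0.004624 = 61.147.
⌈61.147⌉ = 62.

n = 62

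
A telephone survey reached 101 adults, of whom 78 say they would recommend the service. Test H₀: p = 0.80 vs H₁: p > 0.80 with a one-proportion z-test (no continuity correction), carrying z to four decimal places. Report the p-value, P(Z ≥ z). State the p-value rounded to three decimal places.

The sample proportion is 78/101 = 0.77228.
SE₀ = √(0.80·0.20/101) = 0.039801.
z = (p̂ − p₀)/SE = (78/101 − 0.80)/0.039801 ≈ -0.6965.
p-value = P(Z ≥ z) with z = -0.6965 → 0.757.

p-value = 0.757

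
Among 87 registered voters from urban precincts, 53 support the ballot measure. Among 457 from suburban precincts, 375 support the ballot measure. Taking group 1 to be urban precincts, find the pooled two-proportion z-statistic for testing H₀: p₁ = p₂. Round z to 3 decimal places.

z = -4.412

p̂₁ = 53/87 = 0.60920, p̂₂ = 375/457 = 0.82057.
Pooled p̂ = (53+375)/(87+457) = 428/544 = 0.78676.
Pooled SE = √[0.1677660·0.01368244] ≈ 0.047911.
z = (p̂₁ − p̂₂)/SE = (0.60920 − 0.82057)/0.047911 = -0.21137/0.047911 = -4.412.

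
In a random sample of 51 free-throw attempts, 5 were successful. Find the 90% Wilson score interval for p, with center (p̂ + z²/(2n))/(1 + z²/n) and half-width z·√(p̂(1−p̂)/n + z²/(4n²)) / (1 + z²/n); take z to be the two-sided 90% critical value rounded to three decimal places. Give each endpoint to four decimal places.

p̂ = 5/51 = 0.09804; z = 1.645, so z² = 2.706025.
1 + z²/n = 1.053059.
Center = (0.09804 + 0.026530)/1.053059 = 0.11829.
Radicand: p̂(1−p̂)/n + z²/(4n²) = 0.001733873 + 0.000260095 = 0.001993968.
Half-width = z·√(radicand)/denom = 1.645·0.044654/1.053059 = 0.06975.
Interval: 0.11829 ± 0.06975 → (0.0485, 0.1880).

(0.0485, 0.1880)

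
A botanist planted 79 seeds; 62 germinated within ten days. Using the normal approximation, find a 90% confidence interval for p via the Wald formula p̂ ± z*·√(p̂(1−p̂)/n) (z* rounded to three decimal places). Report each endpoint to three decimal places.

(0.709, 0.861)

Sample proportion p̂ = 62/79 = 0.78481.
SE(p̂) = √(0.78481·0.21519/79) = 0.046236.
For 90% confidence, z* = 1.645.
Margin = 1.645·0.046236 = 0.07606.
Interval: 0.78481 ± 0.07606 → (0.709, 0.861).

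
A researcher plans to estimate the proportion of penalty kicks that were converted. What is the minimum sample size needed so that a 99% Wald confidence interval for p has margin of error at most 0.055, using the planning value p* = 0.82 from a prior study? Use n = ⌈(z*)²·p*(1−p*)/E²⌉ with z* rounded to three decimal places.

For 99% confidence, z* = 2.576.
p*(1−p*) = 0.1476.
Required n before rounding: 6.635776 × 0.1476 / 0.055² = 323.782.
⌈323.782⌉ = 324.

n = 324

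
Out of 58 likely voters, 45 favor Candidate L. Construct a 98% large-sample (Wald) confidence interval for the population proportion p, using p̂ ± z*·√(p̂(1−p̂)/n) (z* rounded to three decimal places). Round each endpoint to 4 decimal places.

(0.6485, 0.9032)

The sample proportion is 45/58 = 0.77586.
SE(p̂) = √(0.77586·0.22414/58) = 0.054757.
z* = 2.326 at the 98% level.
Margin = 2.326·0.054757 = 0.12736.
So the interval runs from 0.6485 to 0.9032.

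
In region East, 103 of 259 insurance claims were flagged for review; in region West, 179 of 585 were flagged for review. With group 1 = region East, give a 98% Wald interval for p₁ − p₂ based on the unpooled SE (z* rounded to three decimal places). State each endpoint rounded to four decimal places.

p̂₁ = 103/259 = 0.39768, p̂₂ = 179/585 = 0.30598; p̂₁ − p̂₂ = 0.09170.
Unpooled SE = √(p̂₁(1−p̂₁)/n₁ + p̂₂(1−p̂₂)/n₂) = √(0.000924831 + 0.000363004) = 0.035886.
z* = 2.326 at the 98% level. Margin = 2.326·0.035886 = 0.08347.
Interval: 0.09170 ± 0.08347 → (0.0082, 0.1752).

(0.0082, 0.1752)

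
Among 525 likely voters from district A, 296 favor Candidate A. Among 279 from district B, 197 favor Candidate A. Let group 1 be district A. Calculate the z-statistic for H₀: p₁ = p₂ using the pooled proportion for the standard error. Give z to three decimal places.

z = -3.943

Sample proportions: p̂₁ = 296/525 = 0.56381 and p̂₂ = 197/279 = 0.70609.
Pooled p̂ = (296+197)/(525+279) = 493/804 = 0.61318.
SE = √[p̂(1−p̂)(1/n₁+1/n₂)] = √[0.61318·0.38682·(1/525+1/279)] ≈ 0.036082.
z = -0.14228/0.036082 = -3.943.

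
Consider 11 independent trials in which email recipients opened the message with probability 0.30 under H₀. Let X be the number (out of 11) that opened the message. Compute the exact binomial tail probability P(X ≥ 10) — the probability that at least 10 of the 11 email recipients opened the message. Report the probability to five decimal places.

P = 0.00005

X ~ Binomial(n=11, p=0.30).
P(X ≥ 10) = C(11,10)·0.30^10·0.70^1 + C(11,11)·0.30^11·0.70^0.
= 0.000045 + 0.000002 = 0.00005.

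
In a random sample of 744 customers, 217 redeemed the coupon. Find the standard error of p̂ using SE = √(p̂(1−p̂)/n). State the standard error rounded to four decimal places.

Sample proportion p̂ = 217/744 = 0.29167.
p̂(1−p̂) = 0.29167·0.70833 = 0.206599.
SE = √(0.206599/744) = 0.0167.

SE = 0.0167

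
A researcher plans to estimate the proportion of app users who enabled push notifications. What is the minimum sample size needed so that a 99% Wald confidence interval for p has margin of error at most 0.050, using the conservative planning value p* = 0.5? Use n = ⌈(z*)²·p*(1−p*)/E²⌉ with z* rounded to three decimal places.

n = 664

The 99% critical value is z* = 2.576.
p*(1−p*) = 0.50·0.50 = 0.2500.
Required n before rounding: 6.635776 × 0.2500 / 0.050² = 663.578.
⌈663.578⌉ = 664.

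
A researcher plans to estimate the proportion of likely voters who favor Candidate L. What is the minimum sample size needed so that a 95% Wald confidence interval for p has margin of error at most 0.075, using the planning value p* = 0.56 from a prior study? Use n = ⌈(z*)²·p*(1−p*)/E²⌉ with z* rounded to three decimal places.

The 95% critical value is z* = 1.960.
p*(1−p*) = 0.2464.
Required n before rounding: 3.841600 × 0.2464 / 0.075² = 168.279.
Rounding up, n = 169.

n = 169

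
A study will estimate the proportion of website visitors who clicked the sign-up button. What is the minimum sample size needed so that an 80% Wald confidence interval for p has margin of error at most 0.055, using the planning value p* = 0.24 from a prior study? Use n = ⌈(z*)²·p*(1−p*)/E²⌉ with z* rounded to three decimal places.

The 80% critical value is z* = 1.282.
p*(1−p*) = 0.1824.
(z*)²·p*(1−p*)/E² = 1.643524·0.1824/0.003025 = 99.100.
Rounding up, n = 100.

n = 100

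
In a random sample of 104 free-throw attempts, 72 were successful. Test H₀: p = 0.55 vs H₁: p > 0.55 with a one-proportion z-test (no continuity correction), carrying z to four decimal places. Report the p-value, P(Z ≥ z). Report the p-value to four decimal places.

The sample proportion is 72/104 = 0.69231.
SE₀ = √(0.55·0.45/104) = 0.048783.
Test statistic (full precision, shown to 4 dp): z = (72/104 − 0.55)/SE₀ ≈ 2.9171.
From the standard normal, P(Z ≥ z) = 0.0018.

p-value = 0.0018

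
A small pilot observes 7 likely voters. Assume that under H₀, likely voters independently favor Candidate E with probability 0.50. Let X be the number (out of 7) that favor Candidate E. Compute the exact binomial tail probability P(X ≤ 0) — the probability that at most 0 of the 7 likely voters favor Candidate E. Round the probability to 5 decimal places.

X is binomial with n = 7 and p = 0.50.
P(X ≤ 0) = C(7,0)·0.50^0·0.50^7.
= 0.007812 = 0.00781.

P = 0.00781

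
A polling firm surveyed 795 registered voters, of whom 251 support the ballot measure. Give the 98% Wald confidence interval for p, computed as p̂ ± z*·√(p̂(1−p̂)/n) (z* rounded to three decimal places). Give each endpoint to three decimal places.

The sample proportion is 251/795 = 0.31572.
Standard error of p̂: √(0.216042/795) = √0.000271751 = 0.016485.
z* = 2.326 at the 98% level.
Margin = 2.326·0.016485 = 0.03834.
So the interval runs from 0.277 to 0.354.

(0.277, 0.354)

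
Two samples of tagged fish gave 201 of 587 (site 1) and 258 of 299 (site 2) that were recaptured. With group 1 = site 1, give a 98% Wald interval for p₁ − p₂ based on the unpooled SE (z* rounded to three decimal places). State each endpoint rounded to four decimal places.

p̂₁ = 0.34242, p̂₂ = 0.86288, so the observed difference is -0.52046.
SE = √(0.000383592 + 0.000395722) = √0.000779314 = 0.027916.
z* = 2.326 at the 98% level. Margin of error = 0.06493.
So the interval runs from -0.5854 to -0.4555.

(-0.5854, -0.4555)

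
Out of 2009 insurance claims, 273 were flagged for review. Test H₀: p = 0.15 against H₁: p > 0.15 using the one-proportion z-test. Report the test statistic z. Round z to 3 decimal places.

Sample proportion p̂ = 273/2009 = 0.13589.
Null standard error: √(0.15·0.85/2009) = √0.000063464 = 0.007966.
z = (0.13589 − 0.15)/0.007966 = -0.01411/0.007966 = -1.771.

z = -1.771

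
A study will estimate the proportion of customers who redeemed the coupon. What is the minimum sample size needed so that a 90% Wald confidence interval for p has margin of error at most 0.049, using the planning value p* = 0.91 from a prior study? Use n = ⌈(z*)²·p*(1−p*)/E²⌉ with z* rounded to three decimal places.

n = 93

For 90% confidence, z* = 1.645.
p*(1−p*) = 0.0819.
(z*)²·p*(1−p*)/E² = 2.706025·0.0819/0.002401 = 92.305.
⌈92.305⌉ = 93.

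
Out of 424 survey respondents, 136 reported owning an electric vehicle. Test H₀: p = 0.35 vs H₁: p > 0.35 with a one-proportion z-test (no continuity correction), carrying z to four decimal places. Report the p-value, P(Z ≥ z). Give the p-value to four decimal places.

With x = 136 successes in n = 424, p̂ = 0.32075.
Null standard error: √(0.35·0.65/424) = √0.000536557 = 0.023164.
Test statistic (full precision, shown to 4 dp): z = (136/424 − 0.35)/SE₀ ≈ -1.2625.
From the standard normal, P(Z ≥ z) = 0.8966.

p-value = 0.8966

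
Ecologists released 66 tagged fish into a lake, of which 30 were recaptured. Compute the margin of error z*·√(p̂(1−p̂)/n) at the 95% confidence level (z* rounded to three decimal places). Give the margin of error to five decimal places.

With x = 30 successes in n = 66, p̂ = 0.45455.
Standard error of p̂: √(0.247934/66) = √0.003756574 = 0.061291.
z* = 1.960 at the 95% level.
Margin of error = z*·SE = 1.960 × 0.061291 = 0.12013.

ME = 0.12013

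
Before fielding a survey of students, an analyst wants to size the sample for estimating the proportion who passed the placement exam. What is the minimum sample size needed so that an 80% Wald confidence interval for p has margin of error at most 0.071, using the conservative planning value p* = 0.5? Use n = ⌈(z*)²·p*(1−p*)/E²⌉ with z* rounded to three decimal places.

The 80% critical value is z* = 1.282.
p*(1−p*) = 0.50·0.50 = 0.2500.
(z*)²·p*(1−p*)/E² = 1.643524·0.2500/0.005041 = 81.508.
Rounding up, n = 82.

n = 82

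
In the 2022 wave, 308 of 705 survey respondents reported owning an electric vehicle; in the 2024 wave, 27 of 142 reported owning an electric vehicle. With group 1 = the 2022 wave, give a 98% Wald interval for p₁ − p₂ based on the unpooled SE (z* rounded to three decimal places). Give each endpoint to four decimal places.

p̂₁ = 0.43688, p̂₂ = 0.19014, so the observed difference is 0.24674.
SE = √(0.000348959 + 0.001084418) = √0.001433377 = 0.037860.
The 98% critical value is z* = 2.326. Margin = 2.326·0.037860 = 0.08806.
So the interval runs from 0.1587 to 0.3348.

(0.1587, 0.3348)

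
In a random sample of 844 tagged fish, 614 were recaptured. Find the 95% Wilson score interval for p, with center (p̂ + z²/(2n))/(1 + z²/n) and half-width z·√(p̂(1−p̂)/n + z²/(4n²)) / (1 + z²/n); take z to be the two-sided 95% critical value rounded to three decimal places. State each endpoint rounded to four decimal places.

Here p̂ = 614/844 = 0.72749 and z = 1.960 (z² = 3.841600).
Denominator 1 + z²/n = 1 + 3.841600/844 = 1.004552.
Center = (0.72749 + 0.002276)/1.004552 = 0.72646.
Radicand: p̂(1−p̂)/n + z²/(4n²) = 0.000234892 + 0.000001348 = 0.000236240.
Half-width = z·√(radicand)/denom = 1.960·0.015370/1.004552 = 0.02999.
So the interval runs from 0.6965 to 0.7564.

(0.6965, 0.7564)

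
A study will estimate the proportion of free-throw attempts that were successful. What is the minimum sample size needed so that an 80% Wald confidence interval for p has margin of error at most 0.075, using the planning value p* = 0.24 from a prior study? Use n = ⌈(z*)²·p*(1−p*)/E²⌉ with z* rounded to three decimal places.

n = 54

The 80% critical value is z* = 1.282.
p*(1−p*) = 0.1824.
Required n before rounding: 1.643524 × 0.1824 / 0.075² = 53.294.
Rounding up, n = 54.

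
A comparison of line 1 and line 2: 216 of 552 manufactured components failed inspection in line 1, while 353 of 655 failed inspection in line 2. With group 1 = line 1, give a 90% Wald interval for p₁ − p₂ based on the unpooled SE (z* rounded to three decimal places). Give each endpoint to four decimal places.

p̂₁ = 0.39130, p̂₂ = 0.53893, so the observed difference is -0.14763.
SE = √(0.000431495 + 0.000379365) = √0.000810860 = 0.028476.
The 90% critical value is z* = 1.645. Margin = 1.645·0.028476 = 0.04684.
Interval: -0.14763 ± 0.04684 → (-0.1945, -0.1008).

(-0.1945, -0.1008)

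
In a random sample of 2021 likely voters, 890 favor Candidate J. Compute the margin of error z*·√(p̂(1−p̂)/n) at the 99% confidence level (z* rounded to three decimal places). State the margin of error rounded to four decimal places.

ME = 0.0284

The sample proportion is 890/2021 = 0.44038.
SE = √(p̂(1−p̂)/n) = √(0.246445/2021) = 0.011043.
The 99% critical value is z* = 2.576.
ME = 2.576·0.011043 = 0.0284.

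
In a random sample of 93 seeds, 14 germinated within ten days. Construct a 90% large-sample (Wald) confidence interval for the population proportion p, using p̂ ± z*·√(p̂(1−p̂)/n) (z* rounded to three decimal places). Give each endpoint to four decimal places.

(0.0895, 0.2115)

With x = 14 successes in n = 93, p̂ = 0.15054.
SE = √(p̂(1−p̂)/n) = √(0.127876/93) = 0.037081.
The 90% critical value is z* = 1.645.
Margin = 1.645·0.037081 = 0.06100.
Interval: 0.15054 ± 0.06100 → (0.0895, 0.2115).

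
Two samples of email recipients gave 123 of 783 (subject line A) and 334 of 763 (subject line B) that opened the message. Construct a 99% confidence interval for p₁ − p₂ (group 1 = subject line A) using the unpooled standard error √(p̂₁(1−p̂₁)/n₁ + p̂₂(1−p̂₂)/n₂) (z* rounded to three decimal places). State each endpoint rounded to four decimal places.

(-0.3378, -0.2235)

p̂₁ = 0.15709, p̂₂ = 0.43775, so the observed difference is -0.28066.
SE = √(0.000169108 + 0.000322575) = √0.000491683 = 0.022174.
z* = 2.576 at the 99% level. Margin of error = 0.05712.
Interval: -0.28066 ± 0.05712 → (-0.3378, -0.2235).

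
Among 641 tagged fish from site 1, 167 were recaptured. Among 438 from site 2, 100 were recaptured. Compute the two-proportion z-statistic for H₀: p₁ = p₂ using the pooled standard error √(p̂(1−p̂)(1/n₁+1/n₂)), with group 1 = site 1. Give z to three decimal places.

z = 1.204

p̂₁ = 167/641 = 0.26053, p̂₂ = 100/438 = 0.22831.
Pooling: p̂ = 267/1079 = 0.24745.
Pooled SE = √[0.1862192·0.00384317] ≈ 0.026752.
z = 0.03222/0.026752 = 1.204.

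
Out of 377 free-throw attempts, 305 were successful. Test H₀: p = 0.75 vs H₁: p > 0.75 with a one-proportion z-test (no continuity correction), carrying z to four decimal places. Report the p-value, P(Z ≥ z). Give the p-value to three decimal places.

p-value = 0.004

The sample proportion is 305/377 = 0.80902.
Null standard error: √(0.75·0.25/377) = √0.000497347 = 0.022301.
Test statistic (full precision, shown to 4 dp): z = (305/377 − 0.75)/SE₀ ≈ 2.6464.
From the standard normal, P(Z ≥ z) = 0.004.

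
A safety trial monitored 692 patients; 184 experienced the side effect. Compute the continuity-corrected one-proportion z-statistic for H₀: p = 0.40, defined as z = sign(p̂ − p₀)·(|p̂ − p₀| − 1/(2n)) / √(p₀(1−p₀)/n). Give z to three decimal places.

z = -7.162

The sample proportion is 184/692 = 0.26590. p̂ − p₀ = -0.134104.
1/(2n) = 0.000723.
Corrected numerator: |-0.134104| − 0.000723 = 0.133381.
Null standard error: √(0.40·0.60/692) = √0.000346821 = 0.018623.
z = (−)0.133381/0.018623 = -7.162.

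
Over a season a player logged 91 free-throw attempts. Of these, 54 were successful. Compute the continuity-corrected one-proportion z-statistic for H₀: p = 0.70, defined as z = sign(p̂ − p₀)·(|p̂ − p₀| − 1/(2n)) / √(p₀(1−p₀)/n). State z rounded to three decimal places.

p̂ = 54/91 = 0.59341. p̂ − p₀ = -0.106593.
Continuity correction 1/(2n) = 1/182 = 0.005495.
Corrected numerator: |-0.106593| − 0.005495 = 0.101098.
SE₀ = √(0.70·0.30/91) = 0.048038.
z = (−)0.101098/0.048038 = -2.105.

z = -2.105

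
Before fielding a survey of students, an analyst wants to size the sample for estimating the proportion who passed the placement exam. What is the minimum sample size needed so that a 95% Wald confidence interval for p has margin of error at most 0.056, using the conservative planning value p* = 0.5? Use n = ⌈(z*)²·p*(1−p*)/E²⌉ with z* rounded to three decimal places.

n = 307

For 95% confidence, z* = 1.960.
p*(1−p*) = 0.2500.
Required n before rounding: 3.841600 × 0.2500 / 0.056² = 306.250.
Rounding up, n = 307.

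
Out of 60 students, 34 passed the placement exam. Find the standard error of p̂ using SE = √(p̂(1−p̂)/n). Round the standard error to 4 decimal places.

The sample proportion is 34/60 = 0.56667.
p̂(1−p̂) = 0.56667·0.43333 = 0.245555.
Dividing by n and taking the root: √0.004092583 = 0.0640.

SE = 0.0640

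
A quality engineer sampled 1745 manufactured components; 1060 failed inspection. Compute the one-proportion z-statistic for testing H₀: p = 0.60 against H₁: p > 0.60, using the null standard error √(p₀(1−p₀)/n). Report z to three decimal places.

Sample proportion p̂ = 1060/1745 = 0.60745.
Null standard error: √(0.60·0.40/1745) = √0.000137536 = 0.011728.
z = (p̂ − p₀)/SE = (0.60745 − 0.60)/0.011728 = 0.635.

z = 0.635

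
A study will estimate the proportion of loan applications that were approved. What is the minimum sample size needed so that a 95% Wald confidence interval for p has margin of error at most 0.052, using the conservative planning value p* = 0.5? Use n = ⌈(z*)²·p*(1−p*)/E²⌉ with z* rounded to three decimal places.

n = 356

z* = 1.960 at the 95% level.
p*(1−p*) = 0.2500.
(z*)²·p*(1−p*)/E² = 3.841600·0.2500/0.002704 = 355.178.
Rounding up, n = 356.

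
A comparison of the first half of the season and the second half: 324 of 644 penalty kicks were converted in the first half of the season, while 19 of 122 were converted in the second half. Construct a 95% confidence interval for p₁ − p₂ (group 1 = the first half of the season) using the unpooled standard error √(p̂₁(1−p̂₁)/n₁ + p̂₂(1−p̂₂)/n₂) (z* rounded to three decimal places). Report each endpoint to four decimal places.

p̂₁ = 324/644 = 0.50311, p̂₂ = 19/122 = 0.15574; p̂₁ − p̂₂ = 0.34737.
Unpooled SE = √(p̂₁(1−p̂₁)/n₁ + p̂₂(1−p̂₂)/n₂) = √(0.000388184 + 0.001077733) = 0.038287.
For 95% confidence, z* = 1.960. Margin = 1.960·0.038287 = 0.07504.
CI: 0.34737 ± 0.07504 = (0.2723, 0.4224).

(0.2723, 0.4224)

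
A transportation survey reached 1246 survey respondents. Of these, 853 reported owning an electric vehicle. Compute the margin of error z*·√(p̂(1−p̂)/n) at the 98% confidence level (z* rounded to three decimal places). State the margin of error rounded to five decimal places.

With x = 853 successes in n = 1246, p̂ = 0.68459.
SE(p̂) = √(0.68459·0.31541/1246) = 0.013164.
z* = 2.326 at the 98% level.
So ME = 0.03062.

ME = 0.03062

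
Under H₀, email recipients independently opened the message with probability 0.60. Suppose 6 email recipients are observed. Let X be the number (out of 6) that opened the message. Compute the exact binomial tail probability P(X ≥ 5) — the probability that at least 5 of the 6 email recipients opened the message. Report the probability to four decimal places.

X ~ Binomial(n=6, p=0.60).
P(X ≥ 5) = C(6,5)·0.60^5·0.40^1 + C(6,6)·0.60^6·0.40^0.
= 0.186624 + 0.046656 = 0.2333.

P = 0.2333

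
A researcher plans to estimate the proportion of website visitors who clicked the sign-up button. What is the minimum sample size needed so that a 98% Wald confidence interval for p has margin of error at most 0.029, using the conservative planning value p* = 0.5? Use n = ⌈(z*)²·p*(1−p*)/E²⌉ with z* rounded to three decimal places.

n = 1609

z* = 2.326 at the 98% level.
p*(1−p*) = 0.2500.
(z*)²·p*(1−p*)/E² = 5.410276·0.2500/0.000841 = 1608.287.
Rounding up, n = 1609.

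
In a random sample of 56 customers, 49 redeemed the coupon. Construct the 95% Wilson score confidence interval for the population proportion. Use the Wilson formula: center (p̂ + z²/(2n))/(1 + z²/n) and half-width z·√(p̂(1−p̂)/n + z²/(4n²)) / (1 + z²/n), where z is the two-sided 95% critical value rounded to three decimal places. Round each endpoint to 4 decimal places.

(0.7637, 0.9381)

Here p̂ = 49/56 = 0.87500 and z = 1.960 (z² = 3.841600).
1 + z²/n = 1.068600.
Adjusted center: (0.87500 + z²/(2n))/1.068600 = 0.85093.
Radicand: p̂(1−p̂)/n + z²/(4n²) = 0.001953125 + 0.000306250 = 0.002259375.
Half-width = 1.960·√0.002259375/1.068600 = 0.08718.
CI: 0.85093 ± 0.08718 = (0.7637, 0.9381).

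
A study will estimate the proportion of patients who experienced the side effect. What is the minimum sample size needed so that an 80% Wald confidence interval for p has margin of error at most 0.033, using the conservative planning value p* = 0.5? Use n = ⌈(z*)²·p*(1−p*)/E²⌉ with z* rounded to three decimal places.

z* = 1.282 at the 80% level.
p*(1−p*) = 0.2500.
Required n before rounding: 1.643524 × 0.2500 / 0.033² = 377.301.
Rounding up, n = 378.

n = 378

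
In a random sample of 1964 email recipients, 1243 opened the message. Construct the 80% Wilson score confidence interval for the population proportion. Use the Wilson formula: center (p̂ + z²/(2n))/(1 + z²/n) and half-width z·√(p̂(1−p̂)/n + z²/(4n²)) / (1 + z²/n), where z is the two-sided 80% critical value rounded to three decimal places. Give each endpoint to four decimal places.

(0.6188, 0.6467)

Here p̂ = 1243/1964 = 0.63289 and z = 1.282 (z² = 1.643524).
Denominator 1 + z²/n = 1 + 1.643524/1964 = 1.000837.
Adjusted center: (0.63289 + z²/(2n))/1.000837 = 0.63278.
Radicand: p̂(1−p̂)/n + z²/(4n²) = 0.000118299 + 0.000000107 = 0.000118406.
Half-width = 1.282·√0.000118406/1.000837 = 0.01394.
Interval: 0.63278 ± 0.01394 → (0.6188, 0.6467).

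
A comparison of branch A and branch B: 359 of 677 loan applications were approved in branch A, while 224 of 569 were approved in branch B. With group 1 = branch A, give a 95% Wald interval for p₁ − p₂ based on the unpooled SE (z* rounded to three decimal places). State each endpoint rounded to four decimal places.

p̂₁ = 0.53028, p̂₂ = 0.39367, so the observed difference is 0.13661.
SE = √(0.000367922 + 0.000419498) = √0.000787420 = 0.028061.
z* = 1.960 at the 95% level. Margin of error = 0.05500.
CI: 0.13661 ± 0.05500 = (0.0816, 0.1916).

(0.0816, 0.1916)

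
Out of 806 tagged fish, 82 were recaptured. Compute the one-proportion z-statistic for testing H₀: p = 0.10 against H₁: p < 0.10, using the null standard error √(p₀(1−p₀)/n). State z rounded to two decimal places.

The sample proportion is 82/806 = 0.10174.
Null standard error: √(0.10·0.90/806) = √0.000111663 = 0.010567.
z = (p̂ − p₀)/SE = (0.10174 − 0.10)/0.010567 = 0.16.

z = 0.16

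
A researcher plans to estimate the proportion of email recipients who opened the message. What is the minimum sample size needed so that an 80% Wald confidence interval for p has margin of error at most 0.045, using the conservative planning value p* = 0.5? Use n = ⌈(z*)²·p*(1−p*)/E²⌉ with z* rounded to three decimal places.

z* = 1.282 at the 80% level.
p*(1−p*) = 0.2500.
Required n before rounding: 1.643524 × 0.2500 / 0.045² = 202.904.
⌈202.904⌉ = 203.

n = 203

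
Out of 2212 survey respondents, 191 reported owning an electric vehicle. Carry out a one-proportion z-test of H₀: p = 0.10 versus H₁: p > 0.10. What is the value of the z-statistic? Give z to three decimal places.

z = -2.140

The sample proportion is 191/2212 = 0.08635.
Under H₀, SE = √(p₀(1−p₀)/n) = √(0.10·0.90/2212) = √0.000040687 = 0.006379.
z = (0.08635 − 0.10)/0.006379 = -0.01365/0.006379 = -2.140.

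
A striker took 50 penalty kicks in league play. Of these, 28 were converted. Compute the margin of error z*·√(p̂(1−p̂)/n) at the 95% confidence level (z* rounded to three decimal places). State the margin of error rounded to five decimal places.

ME = 0.13759

The sample proportion is 28/50 = 0.56000.
SE(p̂) = √(0.56000·0.44000/50) = 0.070200.
For 95% confidence, z* = 1.960.
ME = 1.960·0.070200 = 0.13759.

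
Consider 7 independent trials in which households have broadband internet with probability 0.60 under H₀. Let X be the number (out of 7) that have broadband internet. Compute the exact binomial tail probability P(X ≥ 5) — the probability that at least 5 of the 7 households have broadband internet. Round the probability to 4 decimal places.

X is binomial with n = 7 and p = 0.60.
P(X ≥ 5) = C(7,5)·0.60^5·0.40^2 + C(7,6)·0.60^6·0.40^1 + C(7,7)·0.60^7·0.40^0.
= 0.261274 + 0.130637 + 0.027994 = 0.4199.

P = 0.4199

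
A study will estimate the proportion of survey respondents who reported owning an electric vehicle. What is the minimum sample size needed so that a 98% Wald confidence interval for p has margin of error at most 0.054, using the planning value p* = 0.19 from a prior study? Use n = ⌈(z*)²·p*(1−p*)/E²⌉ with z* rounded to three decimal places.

n = 286

z* = 2.326 at the 98% level.
p*(1−p*) = 0.19·0.81 = 0.1539.
Required n before rounding: 5.410276 × 0.1539 / 0.054² = 285.542.
Rounding up, n = 286.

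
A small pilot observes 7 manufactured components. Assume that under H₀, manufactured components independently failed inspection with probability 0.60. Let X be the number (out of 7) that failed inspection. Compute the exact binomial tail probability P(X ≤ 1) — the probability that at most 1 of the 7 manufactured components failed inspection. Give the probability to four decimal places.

X ~ Binomial(n=7, p=0.60).
P(X ≤ 1) = C(7,0)·0.60^0·0.40^7 + C(7,1)·0.60^1·0.40^6.
= 0.001638 + 0.017203 = 0.0188.

P = 0.0188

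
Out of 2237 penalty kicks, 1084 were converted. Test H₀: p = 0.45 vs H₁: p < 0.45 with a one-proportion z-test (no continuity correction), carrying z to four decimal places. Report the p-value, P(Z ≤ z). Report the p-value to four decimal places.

With x = 1084 successes in n = 2237, p̂ = 0.48458.
Under H₀, SE = √(p₀(1−p₀)/n) = √(0.45·0.55/2237) = √0.000110639 = 0.010519.
Test statistic (full precision, shown to 4 dp): z = (1084/2237 − 0.45)/SE₀ ≈ 3.2873.
From the standard normal, P(Z ≤ z) = 0.9995.

p-value = 0.9995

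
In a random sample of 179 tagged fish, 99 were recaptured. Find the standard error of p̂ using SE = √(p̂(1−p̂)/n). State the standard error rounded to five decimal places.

p̂ = 99/179 = 0.55307.
p̂(1−p̂) = 0.247184.
SE = √(0.247184/179) = √0.001380916 = 0.03716.

SE = 0.03716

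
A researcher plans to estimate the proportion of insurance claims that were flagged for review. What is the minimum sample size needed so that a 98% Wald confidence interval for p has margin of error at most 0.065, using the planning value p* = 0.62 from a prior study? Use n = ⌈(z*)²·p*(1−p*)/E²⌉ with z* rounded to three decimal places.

The 98% critical value is z* = 2.326.
p*(1−p*) = 0.2356.
(z*)²·p*(1−p*)/E² = 5.410276·0.2356/0.004225 = 301.695.
⌈301.695⌉ = 302.

n = 302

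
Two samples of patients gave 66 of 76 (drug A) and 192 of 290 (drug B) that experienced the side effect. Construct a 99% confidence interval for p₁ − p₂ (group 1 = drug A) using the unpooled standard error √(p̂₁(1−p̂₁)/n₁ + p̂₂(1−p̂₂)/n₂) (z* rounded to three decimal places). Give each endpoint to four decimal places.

(0.0835, 0.3292)

p̂₁ = 66/76 = 0.86842, p̂₂ = 192/290 = 0.66207; p̂₁ − p̂₂ = 0.20635.
SE = √(0.001503499 + 0.000771495) = √0.002274994 = 0.047697.
z* = 2.576 at the 99% level. Margin = 2.576·0.047697 = 0.12287.
CI: 0.20635 ± 0.12287 = (0.0835, 0.3292).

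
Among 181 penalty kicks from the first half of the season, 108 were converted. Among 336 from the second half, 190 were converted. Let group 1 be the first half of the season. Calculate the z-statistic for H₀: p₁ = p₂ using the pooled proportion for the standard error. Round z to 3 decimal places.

z = 0.685

p̂₁ = 108/181 = 0.59669, p̂₂ = 190/336 = 0.56548.
Pooling: p̂ = 298/517 = 0.57640.
SE = √[p̂(1−p̂)(1/n₁+1/n₂)] = √[0.57640·0.42360·(1/181+1/336)] ≈ 0.045559.
z = (p̂₁ − p̂₂)/SE = (0.59669 − 0.56548)/0.045559 = 0.03121/0.045559 = 0.685.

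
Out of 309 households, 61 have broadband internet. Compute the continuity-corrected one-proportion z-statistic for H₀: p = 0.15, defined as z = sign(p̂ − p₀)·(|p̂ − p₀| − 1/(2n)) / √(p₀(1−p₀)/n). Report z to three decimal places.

z = 2.254

p̂ = 61/309 = 0.19741. p̂ − p₀ = 0.047411.
1/(2n) = 0.001618.
Corrected numerator: |0.047411| − 0.001618 = 0.045793.
Under H₀, SE = √(p₀(1−p₀)/n) = √(0.15·0.85/309) = √0.000412621 = 0.020313.
z = (+)0.045793/0.020313 = 2.254.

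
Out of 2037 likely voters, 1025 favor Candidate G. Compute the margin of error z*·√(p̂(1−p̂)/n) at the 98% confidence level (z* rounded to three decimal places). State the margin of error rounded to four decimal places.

ME = 0.0258

p̂ = 1025/2037 = 0.50319.
SE = √(p̂(1−p̂)/n) = √(0.249990/2037) = 0.011078.
z* = 2.326 at the 98% level.
ME = 2.326·0.011078 = 0.0258.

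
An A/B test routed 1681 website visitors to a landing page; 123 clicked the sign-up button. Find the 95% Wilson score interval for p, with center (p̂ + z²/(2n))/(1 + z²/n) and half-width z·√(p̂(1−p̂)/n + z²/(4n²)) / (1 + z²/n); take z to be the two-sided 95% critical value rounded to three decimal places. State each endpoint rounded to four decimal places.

(0.0617, 0.0866)

Here p̂ = 123/1681 = 0.07317 and z = 1.960 (z² = 3.841600).
1 + z²/n = 1.002285.
Center = (0.07317 + 0.001143)/1.002285 = 0.07414.
Radicand: p̂(1−p̂)/n + z²/(4n²) = 0.000040343 + 0.000000340 = 0.000040683.
Half-width = z·√(radicand)/denom = 1.960·0.006378/1.002285 = 0.01247.
So the interval runs from 0.0617 to 0.0866.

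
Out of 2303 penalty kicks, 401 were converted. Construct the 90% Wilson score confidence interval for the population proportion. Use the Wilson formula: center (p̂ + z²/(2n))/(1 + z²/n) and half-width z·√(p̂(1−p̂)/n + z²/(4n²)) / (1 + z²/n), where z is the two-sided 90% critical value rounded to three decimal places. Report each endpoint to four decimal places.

Here p̂ = 401/2303 = 0.17412 and z = 1.645 (z² = 2.706025).
1 + z²/n = 1.001175.
Adjusted center: (0.17412 + z²/(2n))/1.001175 = 0.17450.
Radicand: p̂(1−p̂)/n + z²/(4n²) = 0.000062441 + 0.000000128 = 0.000062569.
Half-width = 1.645·√0.000062569/1.001175 = 0.01300.
CI: 0.17450 ± 0.01300 = (0.1615, 0.1875).

(0.1615, 0.1875)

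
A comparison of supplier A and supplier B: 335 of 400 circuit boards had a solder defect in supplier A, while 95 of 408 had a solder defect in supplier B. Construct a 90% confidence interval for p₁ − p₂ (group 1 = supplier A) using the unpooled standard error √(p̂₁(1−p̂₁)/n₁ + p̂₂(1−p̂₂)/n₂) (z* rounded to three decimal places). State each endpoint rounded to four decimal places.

p̂₁ = 335/400 = 0.83750, p̂₂ = 95/408 = 0.23284; p̂₁ − p̂₂ = 0.60466.
Unpooled SE = √(p̂₁(1−p̂₁)/n₁ + p̂₂(1−p̂₂)/n₂) = √(0.000340234 + 0.000437812) = 0.027893.
The 90% critical value is z* = 1.645. Margin of error = 0.04588.
Interval: 0.60466 ± 0.04588 → (0.5588, 0.6505).

(0.5588, 0.6505)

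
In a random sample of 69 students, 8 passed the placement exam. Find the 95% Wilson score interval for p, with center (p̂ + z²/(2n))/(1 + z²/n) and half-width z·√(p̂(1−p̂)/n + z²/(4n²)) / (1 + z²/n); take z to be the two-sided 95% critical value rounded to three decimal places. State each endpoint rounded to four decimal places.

(0.0599, 0.2125)

p̂ = 8/69 = 0.11594; z = 1.960, so z² = 3.841600.
1 + z²/n = 1.055675.
Center = (0.11594 + 0.027838)/1.055675 = 0.13620.
Radicand: p̂(1−p̂)/n + z²/(4n²) = 0.001485500 + 0.000201722 = 0.001687222.
Half-width = 1.960·√0.001687222/1.055675 = 0.07626.
CI: 0.13620 ± 0.07626 = (0.0599, 0.2125).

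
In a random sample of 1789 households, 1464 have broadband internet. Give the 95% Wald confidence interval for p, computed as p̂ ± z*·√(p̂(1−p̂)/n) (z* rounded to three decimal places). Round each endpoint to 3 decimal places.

p̂ = 1464/1789 = 0.81833.
SE = √(p̂(1−p̂)/n) = √(0.148663/1789) = 0.009116.
z* = 1.960 at the 95% level.
Margin of error: 1.960 × 0.009116 = 0.01787.
So the interval runs from 0.800 to 0.836.

(0.800, 0.836)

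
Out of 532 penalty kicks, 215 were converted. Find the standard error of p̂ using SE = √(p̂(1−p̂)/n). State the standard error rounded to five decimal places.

The sample proportion is 215/532 = 0.40414.
p̂(1−p̂) = 0.40414·0.59586 = 0.240811.
SE = √(0.240811/532) = √0.000452652 = 0.02128.

SE = 0.02128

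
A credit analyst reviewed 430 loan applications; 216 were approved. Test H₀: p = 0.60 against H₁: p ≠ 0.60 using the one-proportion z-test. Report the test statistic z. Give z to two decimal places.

With x = 216 successes in n = 430, p̂ = 0.50233.
SE₀ = √(0.60·0.40/430) = 0.023625.
Test statistic: z = -0.09767/0.023625 = -4.13.

z = -4.13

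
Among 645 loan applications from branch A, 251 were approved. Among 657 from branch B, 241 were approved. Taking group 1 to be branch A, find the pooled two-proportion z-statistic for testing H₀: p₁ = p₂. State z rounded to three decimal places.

p̂₁ = 251/645 = 0.38915, p̂₂ = 241/657 = 0.36682.
Pooling: p̂ = 492/1302 = 0.37788.
Pooled SE = √[0.2350868·0.00307246] ≈ 0.026876.
z = (p̂₁ − p̂₂)/SE = (0.38915 − 0.36682)/0.026876 = 0.02233/0.026876 = 0.831.

z = 0.831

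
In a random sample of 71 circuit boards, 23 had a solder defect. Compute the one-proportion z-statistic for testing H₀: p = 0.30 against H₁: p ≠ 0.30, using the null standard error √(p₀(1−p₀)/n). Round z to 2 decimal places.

With x = 23 successes in n = 71, p̂ = 0.32394.
SE₀ = √(0.30·0.70/71) = 0.054385.
z = (0.32394 − 0.30)/0.054385 = 0.02394/0.054385 = 0.44.

z = 0.44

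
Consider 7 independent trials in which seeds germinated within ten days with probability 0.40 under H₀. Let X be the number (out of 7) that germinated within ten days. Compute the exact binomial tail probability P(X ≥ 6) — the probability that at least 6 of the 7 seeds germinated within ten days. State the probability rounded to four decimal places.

P = 0.0188

X is binomial with n = 7 and p = 0.40.
P(X ≥ 6) = C(7,6)·0.40^6·0.60^1 + C(7,7)·0.40^7·0.60^0.
= 0.017203 + 0.001638 = 0.0188.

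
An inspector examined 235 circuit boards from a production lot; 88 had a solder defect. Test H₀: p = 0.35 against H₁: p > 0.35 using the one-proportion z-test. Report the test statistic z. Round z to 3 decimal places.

The sample proportion is 88/235 = 0.37447.
SE₀ = √(0.35·0.65/235) = 0.031114.
Test statistic: z = 0.02447/0.031114 = 0.786.

z = 0.786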